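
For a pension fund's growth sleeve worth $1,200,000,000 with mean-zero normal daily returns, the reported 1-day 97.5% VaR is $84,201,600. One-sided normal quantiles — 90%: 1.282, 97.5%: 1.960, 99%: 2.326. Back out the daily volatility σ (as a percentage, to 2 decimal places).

3.58%

VaR as a fraction: $84,201,600 / $1,200,000,000 = 7.017%.
σ = VaR / z = 7.017% / 1.960 = 3.580%.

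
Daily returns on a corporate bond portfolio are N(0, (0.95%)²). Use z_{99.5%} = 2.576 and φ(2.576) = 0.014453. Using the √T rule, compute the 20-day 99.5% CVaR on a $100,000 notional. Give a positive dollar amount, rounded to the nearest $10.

$12,280

σ_{20d} = 0.95% × √20 = 4.249%.
ES multiplier = φ(z)/(1−α) = 0.014453/0.005 = 2.891.
ES = 4.249% × 2.891 = 12.284%; on $100,000: $12,284.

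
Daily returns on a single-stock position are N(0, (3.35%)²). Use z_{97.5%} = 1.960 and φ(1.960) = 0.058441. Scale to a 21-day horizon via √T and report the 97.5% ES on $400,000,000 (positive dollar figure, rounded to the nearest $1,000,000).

σ_{21d} = 3.35% × √21 = 15.352%.
ES multiplier = φ(z)/(1−α) = 0.058441/0.025 = 2.338.
ES = 15.352% × 2.338 = 35.893%; on $400,000,000: $143,572,000.

$144,000,000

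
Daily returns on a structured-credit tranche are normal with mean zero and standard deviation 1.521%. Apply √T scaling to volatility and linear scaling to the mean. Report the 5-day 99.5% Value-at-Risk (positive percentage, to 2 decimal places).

At 99.5%, z = 2.576.
σ_{5d} = 1.521% × √5 = 3.401%.
VaR = 2.576 × 3.401% = 8.761%.

8.76%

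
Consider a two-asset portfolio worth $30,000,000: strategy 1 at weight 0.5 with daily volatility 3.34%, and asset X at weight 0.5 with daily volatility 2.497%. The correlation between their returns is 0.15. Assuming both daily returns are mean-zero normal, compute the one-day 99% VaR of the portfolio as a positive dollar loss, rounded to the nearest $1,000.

$1,556,000

σ_p² = 0.5²·3.34² + 0.5²·2.497² + 2·0.15·0.5·0.5·3.34·2.497 = 4.9732 (%²).
σ_p = √4.9732 = 2.230%.
At 99%, z = 2.326.
VaR = 2.326 × 2.230% = 5.187%; on $30,000,000 that is $1,556,100.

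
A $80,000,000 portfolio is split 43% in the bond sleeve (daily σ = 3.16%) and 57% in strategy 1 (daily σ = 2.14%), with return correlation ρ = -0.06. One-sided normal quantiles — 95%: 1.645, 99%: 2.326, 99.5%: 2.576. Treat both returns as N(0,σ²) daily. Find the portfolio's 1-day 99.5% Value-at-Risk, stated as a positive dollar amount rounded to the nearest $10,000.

$3,650,000

σ_p² = 0.43²·3.16² + 0.57²·2.14² + 2·-0.06·0.43·0.57·3.16·2.14 = 3.1354 (%²).
σ_p = √3.1354 = 1.771%.
VaR = 2.576 × 1.771% = 4.562%; on $80,000,000 that is $3,649,600.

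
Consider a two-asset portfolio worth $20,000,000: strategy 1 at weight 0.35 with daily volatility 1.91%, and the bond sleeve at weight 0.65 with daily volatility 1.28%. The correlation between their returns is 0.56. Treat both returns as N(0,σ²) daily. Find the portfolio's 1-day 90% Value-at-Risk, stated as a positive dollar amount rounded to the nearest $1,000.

σ_p² = 0.35²·1.91² + 0.65²·1.28² + 2·0.56·0.35·0.65·1.91·1.28 = 1.7621 (%²).
σ_p = √1.7621 = 1.327%.
At 90%, z = 1.282.
VaR = 1.282 × 1.327% = 1.701%; on $20,000,000 that is $340,200.

$340,000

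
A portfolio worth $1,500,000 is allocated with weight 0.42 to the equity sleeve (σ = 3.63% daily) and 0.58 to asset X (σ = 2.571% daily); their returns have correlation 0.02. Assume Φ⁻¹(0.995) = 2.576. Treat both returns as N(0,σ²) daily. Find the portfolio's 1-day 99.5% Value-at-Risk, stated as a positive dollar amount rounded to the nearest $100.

σ_p² = 0.42²·3.63² + 0.58²·2.571² + 2·0.02·0.42·0.58·3.63·2.571 = 4.6390 (%²).
σ_p = √4.6390 = 2.154%.
VaR = 2.576 × 2.154% = 5.549%; on $1,500,000 that is $83,235.

$83,200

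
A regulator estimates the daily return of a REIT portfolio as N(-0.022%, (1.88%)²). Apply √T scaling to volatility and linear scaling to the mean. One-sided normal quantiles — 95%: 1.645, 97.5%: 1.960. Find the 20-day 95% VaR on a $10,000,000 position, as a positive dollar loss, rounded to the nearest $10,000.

σ_{20d} = 1.88% × √20 = 8.408%; μ_{20d} = 20 × -0.022% = -0.440%.
VaR = −(-0.440%) + 1.645 × 8.408% = 14.271%.
On $10,000,000: 0.14271 × $10,000,000 = $1,427,100.

$1,430,000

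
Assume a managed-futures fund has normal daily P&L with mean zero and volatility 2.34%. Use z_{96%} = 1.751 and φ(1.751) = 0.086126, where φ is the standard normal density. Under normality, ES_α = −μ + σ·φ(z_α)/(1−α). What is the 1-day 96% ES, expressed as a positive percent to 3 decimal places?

5.038%

Tail multiplier: φ(z)/(1−α) = 0.086126 / 0.04 = 2.153.
ES = 2.34% × 2.153 = 5.038%.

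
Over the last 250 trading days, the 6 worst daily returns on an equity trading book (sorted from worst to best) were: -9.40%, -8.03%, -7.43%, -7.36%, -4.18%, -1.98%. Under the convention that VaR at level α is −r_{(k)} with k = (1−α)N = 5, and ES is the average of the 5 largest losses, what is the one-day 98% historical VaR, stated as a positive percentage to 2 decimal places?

4.18%

k = 5; the 5th lowest return is -4.18%, so VaR = 4.18%.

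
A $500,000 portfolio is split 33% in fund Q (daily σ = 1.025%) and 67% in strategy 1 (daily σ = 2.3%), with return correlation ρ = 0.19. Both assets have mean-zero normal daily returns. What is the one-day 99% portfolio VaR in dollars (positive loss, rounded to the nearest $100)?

$19,100

σ_p² = 0.33²·1.025² + 0.67²·2.3² + 2·0.19·0.33·0.67·1.025·2.3 = 2.6872 (%²).
σ_p = √2.6872 = 1.639%.
At 99%, z = 2.326.
VaR = 2.326 × 1.639% = 3.812%; on $500,000 that is $19,060.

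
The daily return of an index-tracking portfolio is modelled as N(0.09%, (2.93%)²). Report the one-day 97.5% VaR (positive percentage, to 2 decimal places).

5.65%

At 97.5% one-sided, z = 1.960.
VaR = −μ + z·σ = −(0.09%) + 1.960 × 2.93% = 5.653%.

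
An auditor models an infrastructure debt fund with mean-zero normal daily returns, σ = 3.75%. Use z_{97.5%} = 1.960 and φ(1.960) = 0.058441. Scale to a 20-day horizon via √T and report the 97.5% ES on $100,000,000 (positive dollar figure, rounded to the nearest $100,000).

σ_{20d} = 3.75% × √20 = 16.771%.
ES multiplier = φ(z)/(1−α) = 0.058441/0.025 = 2.338.
ES = 16.771% × 2.338 = 39.211%; on $100,000,000: $39,211,000.

$39,200,000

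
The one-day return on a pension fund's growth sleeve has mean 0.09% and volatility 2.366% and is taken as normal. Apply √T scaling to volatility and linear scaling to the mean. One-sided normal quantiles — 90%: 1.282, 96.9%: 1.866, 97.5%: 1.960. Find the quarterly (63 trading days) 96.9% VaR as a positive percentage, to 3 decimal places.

σ_{63d} = 2.366% × √63 = 18.780%; μ_{63d} = 63 × 0.09% = 5.670%.
VaR = −(5.670%) + 1.866 × 18.780% = 29.373%.

29.373%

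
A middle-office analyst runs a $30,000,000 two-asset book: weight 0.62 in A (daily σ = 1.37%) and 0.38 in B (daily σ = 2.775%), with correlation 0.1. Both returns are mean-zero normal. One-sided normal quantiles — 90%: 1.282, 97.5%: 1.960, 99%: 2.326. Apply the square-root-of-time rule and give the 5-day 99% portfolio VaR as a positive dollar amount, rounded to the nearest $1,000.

σ_p = √(0.62²·1.37² + 0.38²·2.775² + 2·0.1·0.62·0.38·1.37·2.775) = 1.419%.
σ_{5d} = 1.419% × √5 = 3.173%.
VaR = 2.326 × 3.173% = 7.380%; on $30,000,000 that is $2,214,000.

$2,214,000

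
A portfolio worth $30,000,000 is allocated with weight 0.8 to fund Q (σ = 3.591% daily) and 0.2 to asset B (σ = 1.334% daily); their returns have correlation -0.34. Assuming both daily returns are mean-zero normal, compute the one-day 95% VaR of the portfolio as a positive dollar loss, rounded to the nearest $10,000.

σ_p² = 0.8²·3.591² + 0.2²·1.334² + 2·-0.34·0.8·0.2·3.591·1.334 = 7.8030 (%²).
σ_p = √7.8030 = 2.793%.
At 95%, z = 1.645.
VaR = 1.645 × 2.793% = 4.594%; on $30,000,000 that is $1,378,200.

$1,380,000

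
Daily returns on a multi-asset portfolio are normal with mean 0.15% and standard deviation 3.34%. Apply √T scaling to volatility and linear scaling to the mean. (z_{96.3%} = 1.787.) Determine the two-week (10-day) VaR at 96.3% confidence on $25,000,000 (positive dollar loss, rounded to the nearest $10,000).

σ_{10d} = 3.34% × √10 = 10.562%; μ_{10d} = 10 × 0.15% = 1.500%.
VaR = −(1.500%) + 1.787 × 10.562% = 17.374%.
On $25,000,000: 0.17374 × $25,000,000 = $4,343,500.

$4,340,000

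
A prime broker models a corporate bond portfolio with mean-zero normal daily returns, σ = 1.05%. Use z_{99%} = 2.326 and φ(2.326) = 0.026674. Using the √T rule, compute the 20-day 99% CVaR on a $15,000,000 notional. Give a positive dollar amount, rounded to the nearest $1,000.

σ_{20d} = 1.05% × √20 = 4.696%.
ES multiplier = φ(z)/(1−α) = 0.026674/0.01 = 2.667.
ES = 4.696% × 2.667 = 12.524%; on $15,000,000: $1,878,600.

$1,879,000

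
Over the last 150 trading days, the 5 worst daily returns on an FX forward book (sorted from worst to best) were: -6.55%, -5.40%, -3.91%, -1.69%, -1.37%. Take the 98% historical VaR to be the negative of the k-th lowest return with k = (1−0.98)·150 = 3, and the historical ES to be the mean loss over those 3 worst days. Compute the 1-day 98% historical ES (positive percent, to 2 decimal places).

The 3 worst returns sum to -15.86%.
ES = −(-15.86%) / 3 = 5.2866…% ≈ 5.29%.

5.29%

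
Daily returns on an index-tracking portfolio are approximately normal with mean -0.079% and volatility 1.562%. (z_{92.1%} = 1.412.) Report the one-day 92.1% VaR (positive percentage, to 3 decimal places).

VaR = −μ + z·σ = −(-0.079%) + 1.412 × 1.562% = 2.285%.

2.285%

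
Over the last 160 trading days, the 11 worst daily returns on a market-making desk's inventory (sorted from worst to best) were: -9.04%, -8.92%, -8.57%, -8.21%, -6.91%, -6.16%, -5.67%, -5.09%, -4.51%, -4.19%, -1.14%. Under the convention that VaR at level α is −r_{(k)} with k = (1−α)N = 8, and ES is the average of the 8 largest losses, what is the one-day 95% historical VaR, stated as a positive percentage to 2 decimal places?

k = 8; the 8th lowest return is -5.09%, so VaR = 5.09%.

5.09%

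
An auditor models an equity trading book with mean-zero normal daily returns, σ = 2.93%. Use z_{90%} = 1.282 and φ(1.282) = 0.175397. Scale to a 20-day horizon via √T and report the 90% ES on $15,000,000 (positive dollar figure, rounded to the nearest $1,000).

$3,447,000

σ_{20d} = 2.93% × √20 = 13.103%.
ES multiplier = φ(z)/(1−α) = 0.175397/0.1 = 1.754.
ES = 13.103% × 1.754 = 22.983%; on $15,000,000: $3,447,450.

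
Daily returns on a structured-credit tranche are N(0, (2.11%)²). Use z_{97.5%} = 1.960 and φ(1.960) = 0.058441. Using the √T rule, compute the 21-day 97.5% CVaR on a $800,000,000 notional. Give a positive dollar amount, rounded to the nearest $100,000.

σ_{21d} = 2.11% × √21 = 9.669%.
ES multiplier = φ(z)/(1−α) = 0.058441/0.025 = 2.338.
ES = 9.669% × 2.338 = 22.606%; on $800,000,000: $180,848,000.

$180,800,000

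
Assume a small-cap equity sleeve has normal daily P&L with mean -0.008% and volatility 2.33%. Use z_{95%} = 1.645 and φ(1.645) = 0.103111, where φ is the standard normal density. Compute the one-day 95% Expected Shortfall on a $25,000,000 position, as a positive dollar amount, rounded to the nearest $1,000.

$1,203,000

Tail multiplier: φ(z)/(1−α) = 0.103111 / 0.05 = 2.062.
ES = −(-0.008%) + 2.33% × 2.062 = 4.812%.
On $25,000,000: 0.04812 × $25,000,000 = $1,203,000.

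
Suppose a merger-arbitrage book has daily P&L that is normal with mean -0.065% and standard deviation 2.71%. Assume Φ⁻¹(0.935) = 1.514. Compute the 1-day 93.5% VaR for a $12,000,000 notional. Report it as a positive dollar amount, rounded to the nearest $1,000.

$500,000

VaR = −μ + z·σ = −(-0.065%) + 1.514 × 2.71% = 4.168%.
On $12,000,000: 0.04168 × $12,000,000 = $500,160.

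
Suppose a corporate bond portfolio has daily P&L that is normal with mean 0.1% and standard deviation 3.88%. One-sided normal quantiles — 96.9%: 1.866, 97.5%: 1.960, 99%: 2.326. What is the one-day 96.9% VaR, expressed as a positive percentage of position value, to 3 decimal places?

7.140%

VaR = −μ + z·σ = −(0.1%) + 1.866 × 3.88% = 7.140%.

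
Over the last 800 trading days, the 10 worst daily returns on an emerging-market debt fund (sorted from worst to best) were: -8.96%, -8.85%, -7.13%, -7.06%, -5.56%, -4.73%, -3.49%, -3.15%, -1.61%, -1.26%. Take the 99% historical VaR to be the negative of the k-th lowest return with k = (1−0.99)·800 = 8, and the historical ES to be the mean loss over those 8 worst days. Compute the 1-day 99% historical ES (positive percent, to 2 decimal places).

The 8 worst returns sum to -48.93%.
ES = −(-48.93%) / 8 = 6.11625% ≈ 6.12%.

6.12%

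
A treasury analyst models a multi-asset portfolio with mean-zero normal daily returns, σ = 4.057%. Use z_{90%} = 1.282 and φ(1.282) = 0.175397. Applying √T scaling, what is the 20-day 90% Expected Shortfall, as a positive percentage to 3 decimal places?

31.823%

σ_{20d} = 4.057% × √20 = 18.143%.
ES multiplier = φ(z)/(1−α) = 0.175397/0.1 = 1.754.
ES = 18.143% × 1.754 = 31.823%.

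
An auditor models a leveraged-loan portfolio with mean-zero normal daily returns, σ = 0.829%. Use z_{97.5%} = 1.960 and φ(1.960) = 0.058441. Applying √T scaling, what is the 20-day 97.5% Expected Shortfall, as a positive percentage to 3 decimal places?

8.667%

σ_{20d} = 0.829% × √20 = 3.707%.
ES multiplier = φ(z)/(1−α) = 0.058441/0.025 = 2.338.
ES = 3.707% × 2.338 = 8.667%.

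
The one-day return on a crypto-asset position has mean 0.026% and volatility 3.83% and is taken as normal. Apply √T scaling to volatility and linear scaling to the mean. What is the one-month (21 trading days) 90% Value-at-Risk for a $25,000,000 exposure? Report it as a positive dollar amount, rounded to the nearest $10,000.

$5,490,000

At 90%, z = 1.282.
σ_{21d} = 3.83% × √21 = 17.551%; μ_{21d} = 21 × 0.026% = 0.546%.
VaR = −(0.546%) + 1.282 × 17.551% = 21.954%.
On $25,000,000: 0.21954 × $25,000,000 = $5,488,500.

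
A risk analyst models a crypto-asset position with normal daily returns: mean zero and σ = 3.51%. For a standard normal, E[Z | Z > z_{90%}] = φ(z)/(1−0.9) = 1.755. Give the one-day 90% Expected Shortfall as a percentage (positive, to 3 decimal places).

6.160%

ES = 3.51% × 1.755 = 6.160%.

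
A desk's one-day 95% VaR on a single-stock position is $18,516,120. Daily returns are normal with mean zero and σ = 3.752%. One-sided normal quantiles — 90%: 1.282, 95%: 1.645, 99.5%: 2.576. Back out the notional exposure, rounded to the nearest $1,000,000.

$300,000,000

VaR as a fraction of value: z·σ = 1.645 × 3.752% = 6.17204%.
Position = $18,516,120 / 0.0617204 = $300,000,000.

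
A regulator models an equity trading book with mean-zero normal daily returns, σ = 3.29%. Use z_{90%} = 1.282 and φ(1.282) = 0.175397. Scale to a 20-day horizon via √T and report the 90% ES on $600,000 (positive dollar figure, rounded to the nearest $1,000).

σ_{20d} = 3.29% × √20 = 14.713%.
ES multiplier = φ(z)/(1−α) = 0.175397/0.1 = 1.754.
ES = 14.713% × 1.754 = 25.807%; on $600,000: $154,842.

$155,000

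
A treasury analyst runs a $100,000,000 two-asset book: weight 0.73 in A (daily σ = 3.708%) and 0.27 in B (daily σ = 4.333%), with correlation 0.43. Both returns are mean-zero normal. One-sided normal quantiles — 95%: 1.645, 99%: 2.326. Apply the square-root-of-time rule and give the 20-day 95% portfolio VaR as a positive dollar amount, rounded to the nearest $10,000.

σ_p = √(0.73²·3.708² + 0.27²·4.333² + 2·0.43·0.73·0.27·3.708·4.333) = 3.379%.
σ_{20d} = 3.379% × √20 = 15.111%.
VaR = 1.645 × 15.111% = 24.858%; on $100,000,000 that is $24,858,000.

$24,860,000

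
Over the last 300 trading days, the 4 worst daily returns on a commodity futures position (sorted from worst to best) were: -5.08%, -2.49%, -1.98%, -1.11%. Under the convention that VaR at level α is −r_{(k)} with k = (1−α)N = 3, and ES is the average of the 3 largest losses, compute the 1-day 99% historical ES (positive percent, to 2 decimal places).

The 3 worst returns sum to -9.55%.
ES = −(-9.55%) / 3 = 3.1833…% ≈ 3.18%.

3.18%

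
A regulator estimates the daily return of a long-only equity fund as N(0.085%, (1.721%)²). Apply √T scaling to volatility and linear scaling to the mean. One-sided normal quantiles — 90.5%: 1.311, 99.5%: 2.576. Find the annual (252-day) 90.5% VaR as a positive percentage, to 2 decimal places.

σ_{252d} = 1.721% × √252 = 27.320%; μ_{252d} = 252 × 0.085% = 21.420%.
VaR = −(21.420%) + 1.311 × 27.320% = 14.397%.

14.40%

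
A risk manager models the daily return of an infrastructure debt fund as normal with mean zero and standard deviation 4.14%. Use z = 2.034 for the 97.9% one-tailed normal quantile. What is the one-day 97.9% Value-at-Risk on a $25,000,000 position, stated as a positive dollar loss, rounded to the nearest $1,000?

$2,105,000

VaR = z·σ = 2.034 × 4.14% = 8.421%.
On $25,000,000: 0.08421 × $25,000,000 = $2,105,250.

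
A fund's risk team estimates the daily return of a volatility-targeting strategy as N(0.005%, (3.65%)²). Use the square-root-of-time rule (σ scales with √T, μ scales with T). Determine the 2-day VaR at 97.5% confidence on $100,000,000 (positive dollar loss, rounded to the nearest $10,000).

$10,110,000

At 97.5%, z = 1.960.
σ_{2d} = 3.65% × √2 = 5.162%; μ_{2d} = 2 × 0.005% = 0.010%.
VaR = −(0.010%) + 1.960 × 5.162% = 10.108%.
On $100,000,000: 0.10108 × $100,000,000 = $10,108,000.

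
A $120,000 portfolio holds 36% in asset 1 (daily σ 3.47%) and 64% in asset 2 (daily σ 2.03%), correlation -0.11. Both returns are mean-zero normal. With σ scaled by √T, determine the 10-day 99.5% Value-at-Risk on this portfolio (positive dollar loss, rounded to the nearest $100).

σ_p = √(0.36²·3.47² + 0.64²·2.03² + 2·-0.11·0.36·0.64·3.47·2.03) = 1.700%.
σ_{10d} = 1.700% × √10 = 5.376%.
z(99.5%) = 2.576.
VaR = 2.576 × 5.376% = 13.849%; on $120,000 that is $16,619.

$16,600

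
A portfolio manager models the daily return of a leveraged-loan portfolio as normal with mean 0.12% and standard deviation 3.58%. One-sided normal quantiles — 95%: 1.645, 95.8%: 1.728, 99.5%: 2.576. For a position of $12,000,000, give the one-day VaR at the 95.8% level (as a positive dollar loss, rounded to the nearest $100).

VaR = −μ + z·σ = −(0.12%) + 1.728 × 3.58% = 6.066%.
On $12,000,000: 0.06066 × $12,000,000 = $727,920.

$727,900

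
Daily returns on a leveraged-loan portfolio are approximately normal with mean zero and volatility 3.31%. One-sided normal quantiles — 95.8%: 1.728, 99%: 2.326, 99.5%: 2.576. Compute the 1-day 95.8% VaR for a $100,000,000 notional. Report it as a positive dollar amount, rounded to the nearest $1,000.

VaR = z·σ = 1.728 × 3.31% = 5.720%.
On $100,000,000: 0.05720 × $100,000,000 = $5,720,000.

$5,720,000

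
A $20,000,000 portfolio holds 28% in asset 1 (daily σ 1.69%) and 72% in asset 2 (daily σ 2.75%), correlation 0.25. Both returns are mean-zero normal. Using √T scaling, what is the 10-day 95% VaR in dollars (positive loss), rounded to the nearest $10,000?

σ_p = √(0.28²·1.69² + 0.72²·2.75² + 2·0.25·0.28·0.72·1.69·2.75) = 2.148%.
σ_{10d} = 2.148% × √10 = 6.793%.
z(95%) = 1.645.
VaR = 1.645 × 6.793% = 11.174%; on $20,000,000 that is $2,234,800.

$2,230,000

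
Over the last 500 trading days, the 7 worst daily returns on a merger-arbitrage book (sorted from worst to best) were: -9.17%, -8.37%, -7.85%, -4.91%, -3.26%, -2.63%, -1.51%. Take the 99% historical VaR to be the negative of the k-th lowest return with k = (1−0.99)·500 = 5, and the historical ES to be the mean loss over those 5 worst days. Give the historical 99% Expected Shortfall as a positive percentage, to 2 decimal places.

The 5 worst returns sum to -33.56%.
ES = −(-33.56%) / 5 = 6.712% ≈ 6.71%.

6.71%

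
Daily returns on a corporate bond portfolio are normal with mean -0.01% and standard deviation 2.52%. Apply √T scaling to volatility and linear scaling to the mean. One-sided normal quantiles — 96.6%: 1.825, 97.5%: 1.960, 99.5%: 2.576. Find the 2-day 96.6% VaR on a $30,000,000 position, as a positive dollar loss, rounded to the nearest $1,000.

$1,957,000

σ_{2d} = 2.52% × √2 = 3.564%; μ_{2d} = 2 × -0.01% = -0.020%.
VaR = −(-0.020%) + 1.825 × 3.564% = 6.524%.
On $30,000,000: 0.06524 × $30,000,000 = $1,957,200.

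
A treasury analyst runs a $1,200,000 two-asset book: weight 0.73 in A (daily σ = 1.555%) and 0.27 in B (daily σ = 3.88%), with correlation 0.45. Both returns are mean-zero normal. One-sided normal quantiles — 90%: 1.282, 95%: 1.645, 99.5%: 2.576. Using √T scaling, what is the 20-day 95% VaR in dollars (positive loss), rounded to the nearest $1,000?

σ_p = √(0.73²·1.555² + 0.27²·3.88² + 2·0.45·0.73·0.27·1.555·3.88) = 1.859%.
σ_{20d} = 1.859% × √20 = 8.314%.
VaR = 1.645 × 8.314% = 13.677%; on $1,200,000 that is $164,124.

$164,000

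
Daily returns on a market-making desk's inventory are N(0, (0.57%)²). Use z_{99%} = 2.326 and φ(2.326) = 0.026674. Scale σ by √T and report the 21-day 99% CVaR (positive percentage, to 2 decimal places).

σ_{21d} = 0.57% × √21 = 2.612%.
ES multiplier = φ(z)/(1−α) = 0.026674/0.01 = 2.667.
ES = 2.612% × 2.667 = 6.966%.

6.97%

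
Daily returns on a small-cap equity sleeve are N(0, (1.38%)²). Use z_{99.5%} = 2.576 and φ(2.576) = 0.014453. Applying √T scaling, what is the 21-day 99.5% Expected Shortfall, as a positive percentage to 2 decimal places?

σ_{21d} = 1.38% × √21 = 6.324%.
ES multiplier = φ(z)/(1−α) = 0.014453/0.005 = 2.891.
ES = 6.324% × 2.891 = 18.283%.

18.28%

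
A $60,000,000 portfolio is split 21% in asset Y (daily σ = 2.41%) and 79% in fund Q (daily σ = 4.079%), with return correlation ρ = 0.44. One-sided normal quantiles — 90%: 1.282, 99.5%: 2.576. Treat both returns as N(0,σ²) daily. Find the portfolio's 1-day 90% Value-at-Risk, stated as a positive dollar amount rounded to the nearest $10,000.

σ_p² = 0.21²·2.41² + 0.79²·4.079² + 2·0.44·0.21·0.79·2.41·4.079 = 12.0752 (%²).
σ_p = √12.0752 = 3.475%.
VaR = 1.282 × 3.475% = 4.455%; on $60,000,000 that is $2,673,000.

$2,670,000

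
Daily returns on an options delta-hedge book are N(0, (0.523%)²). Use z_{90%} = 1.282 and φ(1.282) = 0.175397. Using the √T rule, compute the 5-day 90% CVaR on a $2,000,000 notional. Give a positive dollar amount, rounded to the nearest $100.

σ_{5d} = 0.523% × √5 = 1.169%.
ES multiplier = φ(z)/(1−α) = 0.175397/0.1 = 1.754.
ES = 1.169% × 1.754 = 2.050%; on $2,000,000: $41,000.

$41,000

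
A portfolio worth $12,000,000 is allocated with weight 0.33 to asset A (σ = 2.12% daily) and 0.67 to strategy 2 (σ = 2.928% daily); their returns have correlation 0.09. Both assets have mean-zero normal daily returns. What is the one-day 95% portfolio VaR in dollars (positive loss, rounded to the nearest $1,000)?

σ_p² = 0.33²·2.12² + 0.67²·2.928² + 2·0.09·0.33·0.67·2.12·2.928 = 4.5850 (%²).
σ_p = √4.5850 = 2.141%.
At 95%, z = 1.645.
VaR = 1.645 × 2.141% = 3.522%; on $12,000,000 that is $422,640.

$423,000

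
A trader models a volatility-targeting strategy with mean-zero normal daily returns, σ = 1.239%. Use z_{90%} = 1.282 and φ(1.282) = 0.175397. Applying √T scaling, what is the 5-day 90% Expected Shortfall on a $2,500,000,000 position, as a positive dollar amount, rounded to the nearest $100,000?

σ_{5d} = 1.239% × √5 = 2.770%.
ES multiplier = φ(z)/(1−α) = 0.175397/0.1 = 1.754.
ES = 2.770% × 1.754 = 4.859%; on $2,500,000,000: $121,475,000.

$121,500,000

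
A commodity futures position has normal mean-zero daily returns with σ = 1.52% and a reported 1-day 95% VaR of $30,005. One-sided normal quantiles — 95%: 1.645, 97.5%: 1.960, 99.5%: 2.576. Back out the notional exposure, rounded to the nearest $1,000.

$1,200,000

VaR as a fraction of value: z·σ = 1.645 × 1.52% = 2.5004%.
Position = $30,005 / 0.025004 = $1,200,008.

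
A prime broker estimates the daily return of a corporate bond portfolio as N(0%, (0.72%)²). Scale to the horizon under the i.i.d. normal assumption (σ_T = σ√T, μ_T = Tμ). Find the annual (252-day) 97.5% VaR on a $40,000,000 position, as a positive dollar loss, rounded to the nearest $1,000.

$8,961,000

At 97.5%, z = 1.960.
σ_{252d} = 0.72% × √252 = 11.430%.
VaR = 1.960 × 11.430% = 22.403%.
On $40,000,000: 0.22403 × $40,000,000 = $8,961,200.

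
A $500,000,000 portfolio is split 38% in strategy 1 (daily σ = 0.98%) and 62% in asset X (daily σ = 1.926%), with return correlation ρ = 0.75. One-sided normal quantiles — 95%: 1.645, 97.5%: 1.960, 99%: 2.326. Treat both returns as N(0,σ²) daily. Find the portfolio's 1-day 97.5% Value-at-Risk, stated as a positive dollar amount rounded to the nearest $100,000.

$14,600,000

σ_p² = 0.38²·0.98² + 0.62²·1.926² + 2·0.75·0.38·0.62·0.98·1.926 = 2.2316 (%²).
σ_p = √2.2316 = 1.494%.
VaR = 1.960 × 1.494% = 2.928%; on $500,000,000 that is $14,640,000.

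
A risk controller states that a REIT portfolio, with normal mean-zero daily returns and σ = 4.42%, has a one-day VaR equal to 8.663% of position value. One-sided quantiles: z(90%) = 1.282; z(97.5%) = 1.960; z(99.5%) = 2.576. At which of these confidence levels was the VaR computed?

97.5%

Implied z = VaR/σ = 8.663 / 4.42 = 1.960.
This matches z(97.5%) = 1.960.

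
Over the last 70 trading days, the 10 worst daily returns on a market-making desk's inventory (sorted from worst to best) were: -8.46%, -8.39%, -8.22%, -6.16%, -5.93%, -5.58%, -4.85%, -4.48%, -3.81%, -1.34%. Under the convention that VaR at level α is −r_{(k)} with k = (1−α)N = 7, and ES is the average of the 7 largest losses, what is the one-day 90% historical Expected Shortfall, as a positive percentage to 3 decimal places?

The 7 worst returns sum to -47.59%.
ES = −(-47.59%) / 7 = 6.7985…% ≈ 6.799%.

6.799%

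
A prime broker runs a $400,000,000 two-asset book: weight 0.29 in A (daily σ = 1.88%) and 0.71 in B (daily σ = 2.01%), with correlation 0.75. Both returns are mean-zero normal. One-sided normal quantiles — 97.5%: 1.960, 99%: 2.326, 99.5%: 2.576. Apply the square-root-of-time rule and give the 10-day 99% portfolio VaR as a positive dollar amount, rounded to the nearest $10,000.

σ_p = √(0.29²·1.88² + 0.71²·2.01² + 2·0.75·0.29·0.71·1.88·2.01) = 1.871%.
σ_{10d} = 1.871% × √10 = 5.917%.
VaR = 2.326 × 5.917% = 13.763%; on $400,000,000 that is $55,052,000.

$55,050,000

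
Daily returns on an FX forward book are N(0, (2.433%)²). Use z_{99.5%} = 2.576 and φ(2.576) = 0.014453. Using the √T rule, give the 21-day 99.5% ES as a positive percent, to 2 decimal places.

32.23%

σ_{21d} = 2.433% × √21 = 11.149%.
ES multiplier = φ(z)/(1−α) = 0.014453/0.005 = 2.891.
ES = 11.149% × 2.891 = 32.232%.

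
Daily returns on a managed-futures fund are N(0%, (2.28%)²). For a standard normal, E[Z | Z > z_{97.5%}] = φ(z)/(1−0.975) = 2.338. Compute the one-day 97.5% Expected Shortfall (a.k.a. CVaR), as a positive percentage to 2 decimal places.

5.33%

ES = 2.28% × 2.338 = 5.331%.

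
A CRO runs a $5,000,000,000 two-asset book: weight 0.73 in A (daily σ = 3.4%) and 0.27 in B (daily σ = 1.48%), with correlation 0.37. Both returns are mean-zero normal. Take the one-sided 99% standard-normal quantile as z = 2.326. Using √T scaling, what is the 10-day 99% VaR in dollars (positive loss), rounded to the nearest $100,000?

σ_p = √(0.73²·3.4² + 0.27²·1.48² + 2·0.37·0.73·0.27·3.4·1.48) = 2.656%.
σ_{10d} = 2.656% × √10 = 8.399%.
VaR = 2.326 × 8.399% = 19.536%; on $5,000,000,000 that is $976,800,000.

$976,800,000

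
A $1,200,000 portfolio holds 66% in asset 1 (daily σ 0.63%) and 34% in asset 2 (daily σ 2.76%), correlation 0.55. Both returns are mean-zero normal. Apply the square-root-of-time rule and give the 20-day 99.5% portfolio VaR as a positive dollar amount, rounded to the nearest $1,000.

σ_p = √(0.66²·0.63² + 0.34²·2.76² + 2·0.55·0.66·0.34·0.63·2.76) = 1.218%.
σ_{20d} = 1.218% × √20 = 5.447%.
z(99.5%) = 2.576.
VaR = 2.576 × 5.447% = 14.031%; on $1,200,000 that is $168,372.

$168,000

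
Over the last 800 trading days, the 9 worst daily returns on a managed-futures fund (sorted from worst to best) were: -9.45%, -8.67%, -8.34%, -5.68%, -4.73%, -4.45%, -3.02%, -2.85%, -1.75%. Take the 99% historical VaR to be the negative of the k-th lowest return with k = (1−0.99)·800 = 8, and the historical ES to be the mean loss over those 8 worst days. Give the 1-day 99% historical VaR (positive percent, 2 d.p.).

k = 8; the 8th lowest return is -2.85%, so VaR = 2.85%.

2.85%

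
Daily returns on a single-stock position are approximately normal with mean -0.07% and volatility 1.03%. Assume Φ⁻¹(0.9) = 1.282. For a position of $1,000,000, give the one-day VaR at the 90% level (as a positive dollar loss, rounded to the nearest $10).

VaR = −μ + z·σ = −(-0.07%) + 1.282 × 1.03% = 1.390%.
On $1,000,000: 0.01390 × $1,000,000 = $13,900.

$13,900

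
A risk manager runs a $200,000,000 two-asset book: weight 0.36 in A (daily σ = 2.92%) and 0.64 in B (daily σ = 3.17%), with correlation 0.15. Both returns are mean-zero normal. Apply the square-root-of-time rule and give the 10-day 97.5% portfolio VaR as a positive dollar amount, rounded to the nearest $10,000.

σ_p = √(0.36²·2.92² + 0.64²·3.17² + 2·0.15·0.36·0.64·2.92·3.17) = 2.421%.
σ_{10d} = 2.421% × √10 = 7.656%.
z(97.5%) = 1.960.
VaR = 1.960 × 7.656% = 15.006%; on $200,000,000 that is $30,012,000.

$30,010,000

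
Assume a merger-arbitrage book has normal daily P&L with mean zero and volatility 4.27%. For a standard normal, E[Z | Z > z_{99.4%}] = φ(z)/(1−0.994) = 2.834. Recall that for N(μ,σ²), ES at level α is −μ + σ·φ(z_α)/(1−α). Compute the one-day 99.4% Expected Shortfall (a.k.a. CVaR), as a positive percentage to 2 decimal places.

12.10%

ES = 4.27% × 2.834 = 12.101%.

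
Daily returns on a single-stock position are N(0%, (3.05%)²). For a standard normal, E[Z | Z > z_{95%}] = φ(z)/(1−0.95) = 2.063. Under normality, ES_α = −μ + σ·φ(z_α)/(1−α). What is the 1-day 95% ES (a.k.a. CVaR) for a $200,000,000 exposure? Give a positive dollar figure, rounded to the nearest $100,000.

$12,600,000

ES = 3.05% × 2.063 = 6.292%.
On $200,000,000: 0.06292 × $200,000,000 = $12,584,000.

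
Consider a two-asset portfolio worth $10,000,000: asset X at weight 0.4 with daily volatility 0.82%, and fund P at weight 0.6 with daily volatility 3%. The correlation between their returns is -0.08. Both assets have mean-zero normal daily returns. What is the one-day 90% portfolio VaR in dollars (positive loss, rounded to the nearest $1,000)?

$231,000

σ_p² = 0.4²·0.82² + 0.6²·3² + 2·-0.08·0.4·0.6·0.82·3 = 3.2531 (%²).
σ_p = √3.2531 = 1.804%.
At 90%, z = 1.282.
VaR = 1.282 × 1.804% = 2.313%; on $10,000,000 that is $231,300.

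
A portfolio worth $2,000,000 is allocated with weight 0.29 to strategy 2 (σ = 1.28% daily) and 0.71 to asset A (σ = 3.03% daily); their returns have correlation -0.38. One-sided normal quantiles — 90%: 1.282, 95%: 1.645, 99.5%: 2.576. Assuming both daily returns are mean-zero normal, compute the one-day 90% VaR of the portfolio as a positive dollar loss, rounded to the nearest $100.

σ_p² = 0.29²·1.28² + 0.71²·3.03² + 2·-0.38·0.29·0.71·1.28·3.03 = 4.1590 (%²).
σ_p = √4.1590 = 2.039%.
VaR = 1.282 × 2.039% = 2.614%; on $2,000,000 that is $52,280.

$52,300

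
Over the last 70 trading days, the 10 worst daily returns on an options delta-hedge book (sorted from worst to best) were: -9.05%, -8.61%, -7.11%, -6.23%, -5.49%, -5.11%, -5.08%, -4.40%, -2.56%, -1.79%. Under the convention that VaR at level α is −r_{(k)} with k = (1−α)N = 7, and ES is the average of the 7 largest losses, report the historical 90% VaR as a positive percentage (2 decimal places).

5.08%

k = 7; the 7th lowest return is -5.08%, so VaR = 5.08%.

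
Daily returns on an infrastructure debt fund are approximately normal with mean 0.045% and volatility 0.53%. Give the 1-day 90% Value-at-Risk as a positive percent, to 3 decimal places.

0.634%

At 90% one-sided, z = 1.282.
VaR = −μ + z·σ = −(0.045%) + 1.282 × 0.53% = 0.634%.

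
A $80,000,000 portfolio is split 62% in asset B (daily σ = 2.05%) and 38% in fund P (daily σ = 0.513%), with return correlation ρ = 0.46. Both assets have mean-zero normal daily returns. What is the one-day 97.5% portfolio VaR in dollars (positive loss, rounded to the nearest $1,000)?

$2,151,000

σ_p² = 0.62²·2.05² + 0.38²·0.513² + 2·0.46·0.62·0.38·2.05·0.513 = 1.8814 (%²).
σ_p = √1.8814 = 1.372%.
At 97.5%, z = 1.960.
VaR = 1.960 × 1.372% = 2.689%; on $80,000,000 that is $2,151,200.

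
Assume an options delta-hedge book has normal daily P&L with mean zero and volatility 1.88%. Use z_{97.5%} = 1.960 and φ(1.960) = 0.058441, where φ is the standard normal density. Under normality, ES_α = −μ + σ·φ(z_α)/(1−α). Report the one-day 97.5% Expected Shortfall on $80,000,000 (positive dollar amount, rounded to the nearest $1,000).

$3,516,000

Tail multiplier: φ(z)/(1−α) = 0.058441 / 0.025 = 2.338.
ES = 1.88% × 2.338 = 4.395%.
On $80,000,000: 0.04395 × $80,000,000 = $3,516,000.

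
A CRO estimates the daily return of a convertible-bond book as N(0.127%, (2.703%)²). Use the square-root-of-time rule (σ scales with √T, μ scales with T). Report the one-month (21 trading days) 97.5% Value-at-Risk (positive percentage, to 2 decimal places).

At 97.5%, z = 1.960.
σ_{21d} = 2.703% × √21 = 12.387%; μ_{21d} = 21 × 0.127% = 2.667%.
VaR = −(2.667%) + 1.960 × 12.387% = 21.612%.

21.61%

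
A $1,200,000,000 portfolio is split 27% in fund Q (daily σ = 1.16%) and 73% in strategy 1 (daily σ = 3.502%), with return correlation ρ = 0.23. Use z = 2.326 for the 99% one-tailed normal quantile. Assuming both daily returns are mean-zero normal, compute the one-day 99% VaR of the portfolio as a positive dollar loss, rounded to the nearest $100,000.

σ_p² = 0.27²·1.16² + 0.73²·3.502² + 2·0.23·0.27·0.73·1.16·3.502 = 7.0019 (%²).
σ_p = √7.0019 = 2.646%.
VaR = 2.326 × 2.646% = 6.155%; on $1,200,000,000 that is $73,860,000.

$73,900,000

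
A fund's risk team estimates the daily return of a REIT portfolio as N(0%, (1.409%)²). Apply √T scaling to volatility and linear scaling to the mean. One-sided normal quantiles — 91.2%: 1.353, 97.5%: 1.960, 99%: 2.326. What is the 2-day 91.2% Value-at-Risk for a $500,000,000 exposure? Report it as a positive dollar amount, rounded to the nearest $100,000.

$13,500,000

σ_{2d} = 1.409% × √2 = 1.993%.
VaR = 1.353 × 1.993% = 2.697%.
On $500,000,000: 0.02697 × $500,000,000 = $13,485,000.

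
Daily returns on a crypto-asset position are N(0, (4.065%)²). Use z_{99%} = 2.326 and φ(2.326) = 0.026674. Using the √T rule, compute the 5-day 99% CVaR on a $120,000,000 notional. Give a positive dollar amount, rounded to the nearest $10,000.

σ_{5d} = 4.065% × √5 = 9.090%.
ES multiplier = φ(z)/(1−α) = 0.026674/0.01 = 2.667.
ES = 9.090% × 2.667 = 24.243%; on $120,000,000: $29,091,600.

$29,090,000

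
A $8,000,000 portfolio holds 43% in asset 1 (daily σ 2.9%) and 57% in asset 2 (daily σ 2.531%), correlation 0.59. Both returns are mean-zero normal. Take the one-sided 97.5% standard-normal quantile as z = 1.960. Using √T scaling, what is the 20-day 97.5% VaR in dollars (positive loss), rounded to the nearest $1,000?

$1,683,000

σ_p = √(0.43²·2.9² + 0.57²·2.531² + 2·0.59·0.43·0.57·2.9·2.531) = 2.400%.
σ_{20d} = 2.400% × √20 = 10.733%.
VaR = 1.960 × 10.733% = 21.037%; on $8,000,000 that is $1,682,960.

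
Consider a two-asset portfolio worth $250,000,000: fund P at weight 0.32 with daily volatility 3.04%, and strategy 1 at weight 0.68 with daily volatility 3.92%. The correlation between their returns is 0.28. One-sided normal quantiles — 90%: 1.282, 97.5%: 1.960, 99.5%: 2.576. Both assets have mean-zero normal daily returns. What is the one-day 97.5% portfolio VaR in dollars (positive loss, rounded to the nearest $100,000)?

σ_p² = 0.32²·3.04² + 0.68²·3.92² + 2·0.28·0.32·0.68·3.04·3.92 = 9.5039 (%²).
σ_p = √9.5039 = 3.083%.
VaR = 1.960 × 3.083% = 6.043%; on $250,000,000 that is $15,107,500.

$15,100,000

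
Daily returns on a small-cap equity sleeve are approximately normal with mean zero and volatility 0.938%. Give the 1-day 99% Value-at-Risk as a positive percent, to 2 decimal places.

2.18%

At 99% one-sided, z = 2.326.
VaR = z·σ = 2.326 × 0.938% = 2.182%.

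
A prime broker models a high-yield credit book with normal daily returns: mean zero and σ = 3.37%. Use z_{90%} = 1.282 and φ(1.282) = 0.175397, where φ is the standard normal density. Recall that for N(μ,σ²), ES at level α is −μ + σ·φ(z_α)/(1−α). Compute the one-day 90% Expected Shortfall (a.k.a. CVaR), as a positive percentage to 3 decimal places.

Tail multiplier: φ(z)/(1−α) = 0.175397 / 0.1 = 1.754.
ES = 3.37% × 1.754 = 5.911%.

5.911%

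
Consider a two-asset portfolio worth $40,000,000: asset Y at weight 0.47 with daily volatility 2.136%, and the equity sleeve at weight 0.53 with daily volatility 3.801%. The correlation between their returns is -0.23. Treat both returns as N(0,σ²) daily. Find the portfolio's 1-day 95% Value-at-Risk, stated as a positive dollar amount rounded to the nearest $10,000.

$1,340,000

σ_p² = 0.47²·2.136² + 0.53²·3.801² + 2·-0.23·0.47·0.53·2.136·3.801 = 4.1359 (%²).
σ_p = √4.1359 = 2.034%.
At 95%, z = 1.645.
VaR = 1.645 × 2.034% = 3.346%; on $40,000,000 that is $1,338,400.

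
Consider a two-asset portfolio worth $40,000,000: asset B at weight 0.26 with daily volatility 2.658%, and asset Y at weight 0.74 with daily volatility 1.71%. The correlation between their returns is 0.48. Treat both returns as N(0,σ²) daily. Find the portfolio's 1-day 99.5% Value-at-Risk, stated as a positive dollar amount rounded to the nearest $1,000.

$1,760,000

σ_p² = 0.26²·2.658² + 0.74²·1.71² + 2·0.48·0.26·0.74·2.658·1.71 = 2.9183 (%²).
σ_p = √2.9183 = 1.708%.
At 99.5%, z = 2.576.
VaR = 2.576 × 1.708% = 4.400%; on $40,000,000 that is $1,760,000.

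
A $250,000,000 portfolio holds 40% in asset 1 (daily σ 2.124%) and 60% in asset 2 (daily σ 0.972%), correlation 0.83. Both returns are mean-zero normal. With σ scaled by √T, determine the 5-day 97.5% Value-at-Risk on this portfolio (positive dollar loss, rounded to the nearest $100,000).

σ_p = √(0.4²·2.124² + 0.6²·0.972² + 2·0.83·0.4·0.6·2.124·0.972) = 1.373%.
σ_{5d} = 1.373% × √5 = 3.070%.
z(97.5%) = 1.960.
VaR = 1.960 × 3.070% = 6.017%; on $250,000,000 that is $15,042,500.

$15,000,000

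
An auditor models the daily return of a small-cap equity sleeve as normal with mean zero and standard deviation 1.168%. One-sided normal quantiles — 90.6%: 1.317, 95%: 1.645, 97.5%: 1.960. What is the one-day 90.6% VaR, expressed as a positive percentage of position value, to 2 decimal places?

1.54%

VaR = z·σ = 1.317 × 1.168% = 1.538%.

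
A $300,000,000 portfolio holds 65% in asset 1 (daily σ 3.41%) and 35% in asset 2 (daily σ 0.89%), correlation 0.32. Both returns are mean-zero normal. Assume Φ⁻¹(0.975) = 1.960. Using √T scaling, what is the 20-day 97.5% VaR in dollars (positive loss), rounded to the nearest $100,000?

$61,400,000

σ_p = √(0.65²·3.41² + 0.35²·0.89² + 2·0.32·0.65·0.35·3.41·0.89) = 2.335%.
σ_{20d} = 2.335% × √20 = 10.442%.
VaR = 1.960 × 10.442% = 20.466%; on $300,000,000 that is $61,398,000.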